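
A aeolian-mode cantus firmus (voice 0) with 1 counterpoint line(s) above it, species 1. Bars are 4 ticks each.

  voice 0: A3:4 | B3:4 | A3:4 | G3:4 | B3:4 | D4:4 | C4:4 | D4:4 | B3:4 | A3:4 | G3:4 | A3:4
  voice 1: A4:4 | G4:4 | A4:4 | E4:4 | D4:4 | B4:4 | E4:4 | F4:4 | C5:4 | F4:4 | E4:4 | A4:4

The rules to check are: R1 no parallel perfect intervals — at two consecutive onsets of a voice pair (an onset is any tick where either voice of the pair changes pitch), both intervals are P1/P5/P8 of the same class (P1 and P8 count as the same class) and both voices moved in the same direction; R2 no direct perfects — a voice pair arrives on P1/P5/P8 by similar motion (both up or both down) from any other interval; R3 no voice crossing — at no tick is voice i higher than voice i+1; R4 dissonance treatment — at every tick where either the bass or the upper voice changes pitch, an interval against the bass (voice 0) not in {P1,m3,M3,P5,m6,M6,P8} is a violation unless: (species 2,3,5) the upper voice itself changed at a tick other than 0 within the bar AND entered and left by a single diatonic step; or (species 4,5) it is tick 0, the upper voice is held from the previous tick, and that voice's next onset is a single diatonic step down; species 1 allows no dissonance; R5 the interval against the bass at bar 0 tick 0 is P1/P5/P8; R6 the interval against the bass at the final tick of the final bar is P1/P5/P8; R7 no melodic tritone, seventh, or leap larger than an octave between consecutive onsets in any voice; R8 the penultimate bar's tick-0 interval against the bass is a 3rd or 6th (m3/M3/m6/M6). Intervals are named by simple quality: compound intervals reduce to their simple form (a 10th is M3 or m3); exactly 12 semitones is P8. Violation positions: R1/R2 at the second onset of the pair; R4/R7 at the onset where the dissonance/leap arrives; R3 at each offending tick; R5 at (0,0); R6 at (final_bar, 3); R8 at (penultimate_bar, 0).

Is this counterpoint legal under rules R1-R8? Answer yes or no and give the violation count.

bar 0: v0=A3 v1=A4 (P8)
bar 1: v0=B3 v1=G4 (m6)
bar 2: v0=A3 v1=A4 (P8)
bar 3: v0=G3 v1=E4 (M6)
bar 4: v0=B3 v1=D4 (m3)
bar 5: v0=D4 v1=B4 (M6)
bar 6: v0=C4 v1=E4 (M3)
bar 7: v0=D4 v1=F4 (m3)
bar 8: v0=B3 v1=C5 (m2)
bar 9: v0=A3 v1=F4 (m6)
bar 10: v0=G3 v1=E4 (M6)
bar 11: v0=A3 v1=A4 (P8)
  R4 @ bar8.0: B3/C5 m2 untreated
  R2 @ bar11.0: G3/E4 M6 -> A3/A4 P8 similar

No (2 violations)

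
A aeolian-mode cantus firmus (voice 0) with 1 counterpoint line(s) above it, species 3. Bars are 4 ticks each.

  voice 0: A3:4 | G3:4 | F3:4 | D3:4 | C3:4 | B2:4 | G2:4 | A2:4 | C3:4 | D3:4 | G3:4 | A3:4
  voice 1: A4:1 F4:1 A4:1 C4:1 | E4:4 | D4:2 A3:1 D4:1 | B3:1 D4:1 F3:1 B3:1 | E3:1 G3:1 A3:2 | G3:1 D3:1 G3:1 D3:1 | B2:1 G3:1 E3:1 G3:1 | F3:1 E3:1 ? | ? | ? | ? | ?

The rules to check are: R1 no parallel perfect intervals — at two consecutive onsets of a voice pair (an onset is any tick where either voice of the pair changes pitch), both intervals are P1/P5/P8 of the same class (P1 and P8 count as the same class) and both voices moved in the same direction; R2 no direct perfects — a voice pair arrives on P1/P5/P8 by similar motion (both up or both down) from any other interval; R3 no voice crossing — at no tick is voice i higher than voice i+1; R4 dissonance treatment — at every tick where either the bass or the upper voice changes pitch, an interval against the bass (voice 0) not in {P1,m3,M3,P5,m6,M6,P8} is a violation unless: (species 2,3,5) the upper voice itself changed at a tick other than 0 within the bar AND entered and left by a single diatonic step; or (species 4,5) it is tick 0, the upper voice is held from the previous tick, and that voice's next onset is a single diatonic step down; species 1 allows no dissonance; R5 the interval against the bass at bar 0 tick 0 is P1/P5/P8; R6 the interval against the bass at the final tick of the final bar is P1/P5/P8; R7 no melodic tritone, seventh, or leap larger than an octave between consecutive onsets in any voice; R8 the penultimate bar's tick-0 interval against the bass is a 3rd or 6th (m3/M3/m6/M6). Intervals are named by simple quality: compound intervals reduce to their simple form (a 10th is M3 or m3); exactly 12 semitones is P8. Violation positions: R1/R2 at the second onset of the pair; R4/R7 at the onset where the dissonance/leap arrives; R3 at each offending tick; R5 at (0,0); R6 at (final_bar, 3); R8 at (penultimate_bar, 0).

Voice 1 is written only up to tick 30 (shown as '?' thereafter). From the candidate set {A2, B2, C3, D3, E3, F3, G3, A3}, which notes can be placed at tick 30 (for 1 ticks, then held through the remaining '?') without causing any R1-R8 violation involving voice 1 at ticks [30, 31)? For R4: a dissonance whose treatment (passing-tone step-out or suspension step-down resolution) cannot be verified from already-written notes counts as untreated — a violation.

{A2, A3, C3, E3, F3}

A2: legal
B2: violates R4
C3: legal
D3: violates R4
E3: legal
F3: legal
G3: violates R4
A3: legal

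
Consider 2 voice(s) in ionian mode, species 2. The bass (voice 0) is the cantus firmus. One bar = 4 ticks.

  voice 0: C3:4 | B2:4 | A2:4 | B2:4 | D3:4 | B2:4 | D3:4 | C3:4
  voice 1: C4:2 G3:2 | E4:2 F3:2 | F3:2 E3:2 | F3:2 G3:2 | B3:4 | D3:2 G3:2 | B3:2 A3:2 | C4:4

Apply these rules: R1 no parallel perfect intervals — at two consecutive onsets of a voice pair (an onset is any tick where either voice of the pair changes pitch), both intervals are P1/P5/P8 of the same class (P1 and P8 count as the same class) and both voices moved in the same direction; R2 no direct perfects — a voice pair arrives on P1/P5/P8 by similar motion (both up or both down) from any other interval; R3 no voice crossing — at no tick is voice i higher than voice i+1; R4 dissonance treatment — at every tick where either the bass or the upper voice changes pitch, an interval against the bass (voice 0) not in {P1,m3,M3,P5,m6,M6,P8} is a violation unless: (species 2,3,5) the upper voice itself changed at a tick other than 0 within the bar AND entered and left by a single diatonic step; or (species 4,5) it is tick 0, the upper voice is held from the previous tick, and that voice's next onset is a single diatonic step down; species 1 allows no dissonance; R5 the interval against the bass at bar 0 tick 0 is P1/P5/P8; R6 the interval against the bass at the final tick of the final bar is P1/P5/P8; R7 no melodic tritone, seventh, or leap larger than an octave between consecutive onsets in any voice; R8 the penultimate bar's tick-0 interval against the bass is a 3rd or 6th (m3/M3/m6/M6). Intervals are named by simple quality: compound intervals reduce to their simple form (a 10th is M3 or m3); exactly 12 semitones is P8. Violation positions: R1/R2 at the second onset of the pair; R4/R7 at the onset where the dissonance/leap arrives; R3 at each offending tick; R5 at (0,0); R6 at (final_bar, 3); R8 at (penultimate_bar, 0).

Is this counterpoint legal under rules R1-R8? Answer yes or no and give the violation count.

No (4 violations)

bar 0: v0=C3 v1=C4 (P8)
bar 1: v0=B2 v1=E4 (P4)
bar 2: v0=A2 v1=F3 (m6)
bar 3: v0=B2 v1=F3 (TT)
bar 4: v0=D3 v1=B3 (M6)
bar 5: v0=B2 v1=D3 (m3)
bar 6: v0=D3 v1=B3 (M6)
bar 7: v0=C3 v1=C4 (P8)
  R4 @ bar1.0: B2/E4 P4 untreated
  R4 @ bar1.2: B2/F3 TT untreated
  R7 @ bar1.2: E4->F3 leap 11st
  R4 @ bar3.0: B2/F3 TT untreated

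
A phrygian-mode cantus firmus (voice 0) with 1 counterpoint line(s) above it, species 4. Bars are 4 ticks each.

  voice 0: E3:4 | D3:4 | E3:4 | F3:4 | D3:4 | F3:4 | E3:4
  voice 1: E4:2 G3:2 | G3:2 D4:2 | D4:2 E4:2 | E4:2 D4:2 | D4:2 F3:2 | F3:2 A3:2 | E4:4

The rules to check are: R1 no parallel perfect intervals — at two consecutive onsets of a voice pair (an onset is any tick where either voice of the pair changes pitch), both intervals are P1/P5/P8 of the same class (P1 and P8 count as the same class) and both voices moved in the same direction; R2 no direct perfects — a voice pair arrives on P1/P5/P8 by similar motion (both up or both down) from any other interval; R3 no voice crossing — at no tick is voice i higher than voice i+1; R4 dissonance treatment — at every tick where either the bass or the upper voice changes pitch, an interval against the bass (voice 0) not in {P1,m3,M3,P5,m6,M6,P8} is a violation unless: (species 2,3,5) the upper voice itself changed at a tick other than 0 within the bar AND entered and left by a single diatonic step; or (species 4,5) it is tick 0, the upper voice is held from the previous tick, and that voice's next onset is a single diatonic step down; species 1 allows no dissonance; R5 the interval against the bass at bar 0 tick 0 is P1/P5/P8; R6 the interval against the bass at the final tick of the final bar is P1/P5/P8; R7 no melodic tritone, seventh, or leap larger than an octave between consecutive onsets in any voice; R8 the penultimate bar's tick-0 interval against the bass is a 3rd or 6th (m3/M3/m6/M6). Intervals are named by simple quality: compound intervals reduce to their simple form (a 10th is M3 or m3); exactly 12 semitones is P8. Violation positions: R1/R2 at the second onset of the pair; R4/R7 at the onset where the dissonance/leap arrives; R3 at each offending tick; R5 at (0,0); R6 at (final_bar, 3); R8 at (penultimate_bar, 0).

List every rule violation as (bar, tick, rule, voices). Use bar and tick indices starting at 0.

(1, 0, R4, (0, 1))
(2, 0, R4, (0, 1))
(5, 0, R8, (0, 1))

bar 0: v0=E3 v1=E4 downbeat P8
bar 1: v0=D3 v1=G3 downbeat P4
bar 2: v0=E3 v1=D4 downbeat m7
bar 3: v0=F3 v1=E4 downbeat M7
bar 4: v0=D3 v1=D4 downbeat P8
bar 5: v0=F3 v1=F3 downbeat P1
bar 6: v0=E3 v1=E4 downbeat P8
  -> R4 @ bar 1 tick 0 v(0, 1): D3/G3 P4 untreated
  -> R4 @ bar 2 tick 0 v(0, 1): E3/D4 m7 untreated
  -> R8 @ bar 5 tick 0 v(0, 1): penult P1 not 3rd/6th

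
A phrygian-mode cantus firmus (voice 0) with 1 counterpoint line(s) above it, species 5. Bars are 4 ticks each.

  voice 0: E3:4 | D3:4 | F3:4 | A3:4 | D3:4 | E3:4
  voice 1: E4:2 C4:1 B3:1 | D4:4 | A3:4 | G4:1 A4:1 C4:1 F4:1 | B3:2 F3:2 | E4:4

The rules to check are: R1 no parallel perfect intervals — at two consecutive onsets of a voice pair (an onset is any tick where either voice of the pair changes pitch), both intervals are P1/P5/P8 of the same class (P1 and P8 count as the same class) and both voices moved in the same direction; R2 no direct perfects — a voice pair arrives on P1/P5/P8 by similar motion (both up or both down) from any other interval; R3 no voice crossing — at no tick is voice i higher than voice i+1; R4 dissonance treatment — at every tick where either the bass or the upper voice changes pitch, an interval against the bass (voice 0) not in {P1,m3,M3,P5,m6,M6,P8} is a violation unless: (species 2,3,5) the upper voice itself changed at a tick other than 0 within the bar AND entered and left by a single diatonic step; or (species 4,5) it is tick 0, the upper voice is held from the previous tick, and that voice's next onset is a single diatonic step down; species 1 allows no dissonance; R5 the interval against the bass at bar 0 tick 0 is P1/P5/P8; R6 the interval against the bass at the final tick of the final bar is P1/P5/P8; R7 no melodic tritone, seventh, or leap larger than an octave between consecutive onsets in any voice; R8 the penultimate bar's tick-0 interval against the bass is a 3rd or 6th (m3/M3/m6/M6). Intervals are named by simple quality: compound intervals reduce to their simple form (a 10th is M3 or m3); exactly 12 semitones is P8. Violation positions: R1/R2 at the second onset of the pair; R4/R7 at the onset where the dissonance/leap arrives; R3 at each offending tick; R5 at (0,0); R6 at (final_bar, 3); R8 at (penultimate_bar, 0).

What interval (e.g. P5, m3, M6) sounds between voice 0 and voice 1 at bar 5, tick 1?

voice 0=E3 voice 1=E4 -> P8

P8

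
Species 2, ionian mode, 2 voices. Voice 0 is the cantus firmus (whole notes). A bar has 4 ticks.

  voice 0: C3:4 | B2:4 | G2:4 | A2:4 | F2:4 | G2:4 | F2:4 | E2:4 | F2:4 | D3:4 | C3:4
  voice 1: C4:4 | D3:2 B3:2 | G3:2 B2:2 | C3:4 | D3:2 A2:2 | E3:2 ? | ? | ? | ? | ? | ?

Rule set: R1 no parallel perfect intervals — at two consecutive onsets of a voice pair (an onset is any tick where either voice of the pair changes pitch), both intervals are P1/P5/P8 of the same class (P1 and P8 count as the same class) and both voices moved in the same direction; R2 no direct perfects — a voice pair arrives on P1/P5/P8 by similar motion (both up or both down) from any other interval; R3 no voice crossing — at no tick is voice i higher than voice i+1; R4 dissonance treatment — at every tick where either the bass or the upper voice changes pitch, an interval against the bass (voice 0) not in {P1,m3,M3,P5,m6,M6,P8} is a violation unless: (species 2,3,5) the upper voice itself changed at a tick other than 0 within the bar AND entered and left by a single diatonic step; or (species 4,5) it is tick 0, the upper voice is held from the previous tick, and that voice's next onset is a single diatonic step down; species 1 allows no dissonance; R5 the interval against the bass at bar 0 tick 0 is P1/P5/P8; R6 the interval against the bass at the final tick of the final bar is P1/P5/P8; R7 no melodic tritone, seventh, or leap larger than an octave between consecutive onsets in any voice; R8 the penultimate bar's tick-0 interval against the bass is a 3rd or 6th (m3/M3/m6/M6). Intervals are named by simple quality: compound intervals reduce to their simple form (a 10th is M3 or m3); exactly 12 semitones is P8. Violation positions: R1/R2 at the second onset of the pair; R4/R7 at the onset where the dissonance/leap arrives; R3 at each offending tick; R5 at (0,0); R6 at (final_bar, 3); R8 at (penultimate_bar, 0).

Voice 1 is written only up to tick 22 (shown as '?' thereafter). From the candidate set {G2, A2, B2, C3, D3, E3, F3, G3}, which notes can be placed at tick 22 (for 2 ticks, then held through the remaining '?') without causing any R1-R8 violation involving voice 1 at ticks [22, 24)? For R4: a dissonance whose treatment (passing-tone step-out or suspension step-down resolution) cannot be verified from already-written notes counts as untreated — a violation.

{B2, D3, E3, G2, G3}

G2: legal
A2: violates R4
B2: legal
C3: violates R4
D3: legal
E3: legal
F3: violates R4
G3: legal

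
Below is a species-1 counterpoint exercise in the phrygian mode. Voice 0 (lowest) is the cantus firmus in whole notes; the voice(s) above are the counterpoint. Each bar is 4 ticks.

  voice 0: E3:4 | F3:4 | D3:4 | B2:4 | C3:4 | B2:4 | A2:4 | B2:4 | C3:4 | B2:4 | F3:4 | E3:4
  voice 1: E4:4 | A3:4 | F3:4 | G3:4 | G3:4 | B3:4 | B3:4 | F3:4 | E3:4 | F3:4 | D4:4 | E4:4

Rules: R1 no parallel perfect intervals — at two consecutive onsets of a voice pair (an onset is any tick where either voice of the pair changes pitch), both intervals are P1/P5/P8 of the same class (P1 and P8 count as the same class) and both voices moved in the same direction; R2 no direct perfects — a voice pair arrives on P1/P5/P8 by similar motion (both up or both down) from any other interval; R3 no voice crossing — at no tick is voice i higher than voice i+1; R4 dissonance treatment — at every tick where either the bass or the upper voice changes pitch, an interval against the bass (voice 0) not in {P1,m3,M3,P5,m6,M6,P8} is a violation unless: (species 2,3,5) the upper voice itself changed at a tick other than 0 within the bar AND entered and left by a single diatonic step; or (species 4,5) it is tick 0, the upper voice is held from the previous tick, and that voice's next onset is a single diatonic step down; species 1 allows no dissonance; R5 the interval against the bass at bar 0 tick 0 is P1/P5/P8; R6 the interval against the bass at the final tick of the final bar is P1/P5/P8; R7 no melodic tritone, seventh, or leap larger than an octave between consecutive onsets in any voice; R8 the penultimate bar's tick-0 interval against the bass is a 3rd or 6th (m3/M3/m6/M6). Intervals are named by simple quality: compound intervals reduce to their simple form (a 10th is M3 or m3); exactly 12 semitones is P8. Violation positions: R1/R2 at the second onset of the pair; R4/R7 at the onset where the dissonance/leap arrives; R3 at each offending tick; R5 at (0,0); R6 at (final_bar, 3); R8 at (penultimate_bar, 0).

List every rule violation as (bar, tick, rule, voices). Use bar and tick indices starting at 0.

(6, 0, R4, (0, 1))
(7, 0, R4, (0, 1))
(7, 0, R7, (1,))
(9, 0, R4, (0, 1))
(10, 0, R7, (0,))

bar 0: v0=E3 v1=E4 downbeat P8
bar 1: v0=F3 v1=A3 downbeat M3
bar 2: v0=D3 v1=F3 downbeat m3
bar 3: v0=B2 v1=G3 downbeat m6
bar 4: v0=C3 v1=G3 downbeat P5
bar 5: v0=B2 v1=B3 downbeat P8
bar 6: v0=A2 v1=B3 downbeat M2
bar 7: v0=B2 v1=F3 downbeat TT
bar 8: v0=C3 v1=E3 downbeat M3
bar 9: v0=B2 v1=F3 downbeat TT
bar 10: v0=F3 v1=D4 downbeat M6
bar 11: v0=E3 v1=E4 downbeat P8
  -> R4 @ bar 6 tick 0 v(0, 1): A2/B3 M2 untreated
  -> R4 @ bar 7 tick 0 v(0, 1): B2/F3 TT untreated
  -> R7 @ bar 7 tick 0 v(1,): B3->F3 leap 6st
  -> R4 @ bar 9 tick 0 v(0, 1): B2/F3 TT untreated
  -> R7 @ bar 10 tick 0 v(0,): B2->F3 leap 6st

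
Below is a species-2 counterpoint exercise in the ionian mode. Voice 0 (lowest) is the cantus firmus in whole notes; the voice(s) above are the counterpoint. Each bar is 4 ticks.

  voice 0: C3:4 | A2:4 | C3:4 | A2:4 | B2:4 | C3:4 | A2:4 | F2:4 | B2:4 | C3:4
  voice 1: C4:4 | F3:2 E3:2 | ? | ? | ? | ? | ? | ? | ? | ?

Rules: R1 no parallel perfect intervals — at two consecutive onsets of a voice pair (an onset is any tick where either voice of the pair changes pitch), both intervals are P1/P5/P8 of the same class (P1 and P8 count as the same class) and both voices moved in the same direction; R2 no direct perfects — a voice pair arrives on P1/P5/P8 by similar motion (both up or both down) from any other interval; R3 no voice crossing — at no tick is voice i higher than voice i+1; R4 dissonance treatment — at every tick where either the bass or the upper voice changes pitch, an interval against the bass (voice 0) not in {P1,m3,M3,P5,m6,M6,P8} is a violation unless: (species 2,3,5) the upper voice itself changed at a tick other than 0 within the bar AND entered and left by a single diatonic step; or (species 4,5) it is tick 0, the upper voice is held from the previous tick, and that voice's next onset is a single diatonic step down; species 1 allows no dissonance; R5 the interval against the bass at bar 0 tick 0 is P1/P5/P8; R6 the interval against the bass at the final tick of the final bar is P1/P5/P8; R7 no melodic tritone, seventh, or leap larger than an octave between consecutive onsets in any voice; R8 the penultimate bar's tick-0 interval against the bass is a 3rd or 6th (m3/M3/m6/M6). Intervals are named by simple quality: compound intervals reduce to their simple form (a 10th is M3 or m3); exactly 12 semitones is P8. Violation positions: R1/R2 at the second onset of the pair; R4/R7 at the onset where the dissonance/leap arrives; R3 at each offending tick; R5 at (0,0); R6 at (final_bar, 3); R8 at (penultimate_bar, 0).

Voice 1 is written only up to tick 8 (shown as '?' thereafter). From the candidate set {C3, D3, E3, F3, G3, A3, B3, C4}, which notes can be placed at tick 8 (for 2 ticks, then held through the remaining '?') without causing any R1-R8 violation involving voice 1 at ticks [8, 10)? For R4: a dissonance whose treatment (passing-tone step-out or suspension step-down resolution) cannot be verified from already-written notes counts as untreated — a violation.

{A3, C3, E3}

C3: legal
D3: violates R4
E3: legal
F3: violates R4
G3: violates R1
A3: legal
B3: violates R4
C4: violates R2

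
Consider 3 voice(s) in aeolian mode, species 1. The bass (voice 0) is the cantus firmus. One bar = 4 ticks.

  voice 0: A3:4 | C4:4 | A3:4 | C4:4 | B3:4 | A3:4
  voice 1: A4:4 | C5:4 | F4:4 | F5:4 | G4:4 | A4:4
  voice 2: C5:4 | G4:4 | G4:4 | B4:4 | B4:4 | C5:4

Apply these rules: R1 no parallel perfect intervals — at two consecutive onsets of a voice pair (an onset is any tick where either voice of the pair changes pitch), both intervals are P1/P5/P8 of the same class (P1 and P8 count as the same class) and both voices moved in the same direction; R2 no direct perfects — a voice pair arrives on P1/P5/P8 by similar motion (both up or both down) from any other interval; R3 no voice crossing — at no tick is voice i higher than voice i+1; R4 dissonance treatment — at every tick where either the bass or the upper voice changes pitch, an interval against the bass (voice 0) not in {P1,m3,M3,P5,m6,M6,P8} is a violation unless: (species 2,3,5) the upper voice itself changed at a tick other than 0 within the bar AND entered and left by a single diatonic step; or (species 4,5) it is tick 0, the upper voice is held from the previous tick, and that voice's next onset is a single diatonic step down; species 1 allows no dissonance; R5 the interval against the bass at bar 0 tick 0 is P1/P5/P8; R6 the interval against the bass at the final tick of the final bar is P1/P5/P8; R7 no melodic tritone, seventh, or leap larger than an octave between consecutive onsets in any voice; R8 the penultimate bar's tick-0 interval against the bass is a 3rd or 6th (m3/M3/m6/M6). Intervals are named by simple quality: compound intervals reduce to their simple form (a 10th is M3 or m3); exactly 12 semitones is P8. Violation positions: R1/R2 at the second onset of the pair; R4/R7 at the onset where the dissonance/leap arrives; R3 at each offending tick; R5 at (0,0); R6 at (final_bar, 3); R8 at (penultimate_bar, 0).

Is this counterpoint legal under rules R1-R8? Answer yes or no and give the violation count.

No (16 violations)

bar 0: v0=A3 v1=A4 v2=C5 (m3)
bar 1: v0=C4 v1=C5 v2=G4 (P5)
bar 2: v0=A3 v1=F4 v2=G4 (m7)
bar 3: v0=C4 v1=F5 v2=B4 (M7)
bar 4: v0=B3 v1=G4 v2=B4 (P8)
bar 5: v0=A3 v1=A4 v2=C5 (m3)
  R5 @ bar0.0: opens on m3
  R1 @ bar1.0: A3/A4 P8 -> C4/C5 P8 similar
  R3 @ bar1.0: C5 above G4
  R3 @ bar1.1: C5 above G4
  R3 @ bar1.2: C5 above G4
  R3 @ bar1.3: C5 above G4
  R4 @ bar2.0: A3/G4 m7 untreated
  R3 @ bar3.0: F5 above B4
  R4 @ bar3.0: C4/F5 P4 untreated
  R4 @ bar3.0: C4/B4 M7 untreated
  R3 @ bar3.1: F5 above B4
  R3 @ bar3.2: F5 above B4
  R3 @ bar3.3: F5 above B4
  R7 @ bar4.0: F5->G4 leap 10st
  R8 @ bar4.0: penult P8 not 3rd/6th
  R6 @ bar5.3: closes on m3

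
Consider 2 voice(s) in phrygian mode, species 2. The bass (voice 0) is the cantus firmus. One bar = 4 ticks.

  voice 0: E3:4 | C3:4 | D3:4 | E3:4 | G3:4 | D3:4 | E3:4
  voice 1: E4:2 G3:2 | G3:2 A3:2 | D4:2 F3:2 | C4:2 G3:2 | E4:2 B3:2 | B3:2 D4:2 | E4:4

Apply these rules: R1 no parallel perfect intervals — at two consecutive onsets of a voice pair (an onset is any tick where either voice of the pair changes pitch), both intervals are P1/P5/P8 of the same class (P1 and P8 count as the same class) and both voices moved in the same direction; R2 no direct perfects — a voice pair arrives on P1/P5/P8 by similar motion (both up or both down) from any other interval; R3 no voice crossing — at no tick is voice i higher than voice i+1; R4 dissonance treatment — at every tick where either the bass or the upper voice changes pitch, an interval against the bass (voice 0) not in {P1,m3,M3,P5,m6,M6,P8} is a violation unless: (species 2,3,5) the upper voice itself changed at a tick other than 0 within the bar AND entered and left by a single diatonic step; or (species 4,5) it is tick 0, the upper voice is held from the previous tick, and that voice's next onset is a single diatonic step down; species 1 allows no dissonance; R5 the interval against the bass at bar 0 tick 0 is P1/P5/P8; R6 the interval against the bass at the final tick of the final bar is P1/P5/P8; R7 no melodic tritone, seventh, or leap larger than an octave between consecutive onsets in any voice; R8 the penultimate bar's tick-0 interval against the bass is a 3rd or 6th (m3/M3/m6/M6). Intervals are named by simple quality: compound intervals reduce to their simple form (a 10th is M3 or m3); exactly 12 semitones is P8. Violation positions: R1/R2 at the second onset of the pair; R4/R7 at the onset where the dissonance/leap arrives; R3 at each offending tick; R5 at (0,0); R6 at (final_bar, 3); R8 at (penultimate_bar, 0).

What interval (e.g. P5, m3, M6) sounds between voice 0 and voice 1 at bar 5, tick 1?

voice 0=D3 voice 1=B3 -> M6

M6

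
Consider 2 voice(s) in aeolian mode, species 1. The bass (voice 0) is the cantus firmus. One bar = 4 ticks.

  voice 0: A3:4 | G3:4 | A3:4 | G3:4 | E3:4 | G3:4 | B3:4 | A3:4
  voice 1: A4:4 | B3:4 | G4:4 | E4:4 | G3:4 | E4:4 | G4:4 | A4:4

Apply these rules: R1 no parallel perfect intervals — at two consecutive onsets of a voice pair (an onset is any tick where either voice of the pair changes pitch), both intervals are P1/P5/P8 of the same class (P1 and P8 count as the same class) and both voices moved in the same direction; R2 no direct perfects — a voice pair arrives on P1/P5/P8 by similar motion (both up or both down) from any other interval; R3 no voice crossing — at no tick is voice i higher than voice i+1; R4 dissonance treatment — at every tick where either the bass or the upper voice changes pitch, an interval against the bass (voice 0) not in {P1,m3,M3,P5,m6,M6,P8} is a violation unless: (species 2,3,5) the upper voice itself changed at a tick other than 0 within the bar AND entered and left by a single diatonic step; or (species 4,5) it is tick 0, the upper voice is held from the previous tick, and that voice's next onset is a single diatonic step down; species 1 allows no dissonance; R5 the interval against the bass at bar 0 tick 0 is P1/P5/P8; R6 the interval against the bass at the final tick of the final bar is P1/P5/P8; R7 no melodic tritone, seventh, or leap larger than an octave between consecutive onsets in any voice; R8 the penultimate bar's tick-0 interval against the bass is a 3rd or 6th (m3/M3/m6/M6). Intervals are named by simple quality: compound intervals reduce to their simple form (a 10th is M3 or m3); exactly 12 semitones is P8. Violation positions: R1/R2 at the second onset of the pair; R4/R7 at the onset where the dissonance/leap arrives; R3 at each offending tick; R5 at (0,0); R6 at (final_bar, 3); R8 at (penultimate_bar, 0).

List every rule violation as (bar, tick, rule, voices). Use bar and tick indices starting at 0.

(1, 0, R7, (1,))
(2, 0, R4, (0, 1))

bar 0: v0=A3 v1=A4 downbeat P8
bar 1: v0=G3 v1=B3 downbeat M3
bar 2: v0=A3 v1=G4 downbeat m7
bar 3: v0=G3 v1=E4 downbeat M6
bar 4: v0=E3 v1=G3 downbeat m3
bar 5: v0=G3 v1=E4 downbeat M6
bar 6: v0=B3 v1=G4 downbeat m6
bar 7: v0=A3 v1=A4 downbeat P8
  -> R7 @ bar 1 tick 0 v(1,): A4->B3 leap 10st
  -> R4 @ bar 2 tick 0 v(0, 1): A3/G4 m7 untreated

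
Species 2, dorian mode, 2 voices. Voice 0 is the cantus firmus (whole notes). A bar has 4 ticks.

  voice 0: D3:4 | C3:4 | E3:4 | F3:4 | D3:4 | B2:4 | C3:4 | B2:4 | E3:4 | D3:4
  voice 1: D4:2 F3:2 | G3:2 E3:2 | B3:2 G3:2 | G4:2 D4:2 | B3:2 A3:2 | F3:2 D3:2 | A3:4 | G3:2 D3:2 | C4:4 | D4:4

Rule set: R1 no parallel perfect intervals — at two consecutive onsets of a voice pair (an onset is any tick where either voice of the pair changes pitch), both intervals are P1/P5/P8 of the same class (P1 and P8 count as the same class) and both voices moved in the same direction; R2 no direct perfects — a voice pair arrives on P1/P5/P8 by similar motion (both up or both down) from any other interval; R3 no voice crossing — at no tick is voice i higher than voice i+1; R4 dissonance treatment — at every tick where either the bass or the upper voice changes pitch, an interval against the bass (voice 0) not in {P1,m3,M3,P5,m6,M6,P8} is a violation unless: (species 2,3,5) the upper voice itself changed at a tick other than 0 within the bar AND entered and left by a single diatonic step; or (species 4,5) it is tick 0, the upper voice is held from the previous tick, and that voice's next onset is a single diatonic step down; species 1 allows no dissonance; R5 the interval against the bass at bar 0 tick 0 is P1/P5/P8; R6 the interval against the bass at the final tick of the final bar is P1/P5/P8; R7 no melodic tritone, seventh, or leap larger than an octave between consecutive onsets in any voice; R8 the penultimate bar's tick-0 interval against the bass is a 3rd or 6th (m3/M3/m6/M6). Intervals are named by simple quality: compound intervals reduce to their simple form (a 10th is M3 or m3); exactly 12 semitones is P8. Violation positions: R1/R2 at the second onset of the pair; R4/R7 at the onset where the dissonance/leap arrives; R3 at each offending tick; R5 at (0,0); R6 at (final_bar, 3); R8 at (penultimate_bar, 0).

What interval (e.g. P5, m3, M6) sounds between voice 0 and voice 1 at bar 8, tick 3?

m6

voice 0=E3 voice 1=C4 -> m6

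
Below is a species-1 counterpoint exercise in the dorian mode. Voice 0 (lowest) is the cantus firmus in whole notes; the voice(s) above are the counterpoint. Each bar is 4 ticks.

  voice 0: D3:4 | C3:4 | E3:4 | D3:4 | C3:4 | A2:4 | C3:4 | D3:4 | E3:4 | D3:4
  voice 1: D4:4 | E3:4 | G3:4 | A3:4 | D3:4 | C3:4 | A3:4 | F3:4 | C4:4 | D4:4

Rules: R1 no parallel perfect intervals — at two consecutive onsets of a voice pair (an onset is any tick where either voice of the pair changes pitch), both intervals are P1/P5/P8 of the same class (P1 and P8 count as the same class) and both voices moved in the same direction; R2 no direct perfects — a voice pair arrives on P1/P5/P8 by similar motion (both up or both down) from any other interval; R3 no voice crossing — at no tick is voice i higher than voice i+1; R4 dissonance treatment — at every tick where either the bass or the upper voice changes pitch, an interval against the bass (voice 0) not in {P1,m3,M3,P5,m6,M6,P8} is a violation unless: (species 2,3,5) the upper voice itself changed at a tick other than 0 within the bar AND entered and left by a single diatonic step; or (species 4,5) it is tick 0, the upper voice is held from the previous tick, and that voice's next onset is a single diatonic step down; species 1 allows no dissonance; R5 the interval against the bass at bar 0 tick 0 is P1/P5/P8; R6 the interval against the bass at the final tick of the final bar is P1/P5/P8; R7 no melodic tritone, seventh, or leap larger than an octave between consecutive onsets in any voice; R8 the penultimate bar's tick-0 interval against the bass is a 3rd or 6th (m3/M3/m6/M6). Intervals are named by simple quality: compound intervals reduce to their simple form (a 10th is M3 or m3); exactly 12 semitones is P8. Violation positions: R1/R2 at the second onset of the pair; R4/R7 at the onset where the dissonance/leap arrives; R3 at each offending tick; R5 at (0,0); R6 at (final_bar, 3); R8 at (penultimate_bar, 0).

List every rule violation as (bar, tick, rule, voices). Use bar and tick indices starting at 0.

bar 0: v0=D3 v1=D4 downbeat P8
bar 1: v0=C3 v1=E3 downbeat M3
bar 2: v0=E3 v1=G3 downbeat m3
bar 3: v0=D3 v1=A3 downbeat P5
bar 4: v0=C3 v1=D3 downbeat M2
bar 5: v0=A2 v1=C3 downbeat m3
bar 6: v0=C3 v1=A3 downbeat M6
bar 7: v0=D3 v1=F3 downbeat m3
bar 8: v0=E3 v1=C4 downbeat m6
bar 9: v0=D3 v1=D4 downbeat P8
  -> R7 @ bar 1 tick 0 v(1,): D4->E3 leap 10st
  -> R4 @ bar 4 tick 0 v(0, 1): C3/D3 M2 untreated

(1, 0, R7, (1,))
(4, 0, R4, (0, 1))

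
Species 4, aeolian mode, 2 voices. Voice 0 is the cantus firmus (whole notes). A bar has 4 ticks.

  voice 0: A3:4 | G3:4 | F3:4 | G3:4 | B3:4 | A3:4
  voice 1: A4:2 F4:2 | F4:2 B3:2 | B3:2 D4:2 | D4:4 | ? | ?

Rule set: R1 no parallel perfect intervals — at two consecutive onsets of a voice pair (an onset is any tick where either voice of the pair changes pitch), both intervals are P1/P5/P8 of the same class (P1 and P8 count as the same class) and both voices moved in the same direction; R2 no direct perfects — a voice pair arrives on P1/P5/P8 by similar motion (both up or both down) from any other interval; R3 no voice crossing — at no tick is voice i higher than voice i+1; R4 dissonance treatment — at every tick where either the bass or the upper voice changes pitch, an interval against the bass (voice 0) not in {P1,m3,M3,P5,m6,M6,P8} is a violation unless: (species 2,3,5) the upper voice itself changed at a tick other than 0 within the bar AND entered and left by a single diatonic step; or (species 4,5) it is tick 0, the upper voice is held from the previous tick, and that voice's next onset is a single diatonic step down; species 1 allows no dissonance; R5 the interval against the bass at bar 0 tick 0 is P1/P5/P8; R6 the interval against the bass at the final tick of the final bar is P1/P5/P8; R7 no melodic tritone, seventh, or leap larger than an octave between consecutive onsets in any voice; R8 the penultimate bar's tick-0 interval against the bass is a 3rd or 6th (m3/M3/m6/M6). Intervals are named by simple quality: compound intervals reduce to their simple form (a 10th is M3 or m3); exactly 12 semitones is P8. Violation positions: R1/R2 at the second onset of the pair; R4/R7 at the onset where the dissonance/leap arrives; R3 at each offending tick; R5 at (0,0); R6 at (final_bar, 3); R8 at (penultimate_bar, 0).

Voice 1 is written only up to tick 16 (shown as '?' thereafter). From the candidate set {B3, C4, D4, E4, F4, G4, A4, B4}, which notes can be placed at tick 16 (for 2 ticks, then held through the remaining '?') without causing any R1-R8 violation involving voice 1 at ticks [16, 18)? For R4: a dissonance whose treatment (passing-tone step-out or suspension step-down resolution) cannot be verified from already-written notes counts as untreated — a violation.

B3: violates R8
C4: violates R4,R8
D4: legal
E4: violates R4,R8
F4: violates R4,R8
G4: legal
A4: violates R4,R8
B4: violates R2,R8

{D4, G4}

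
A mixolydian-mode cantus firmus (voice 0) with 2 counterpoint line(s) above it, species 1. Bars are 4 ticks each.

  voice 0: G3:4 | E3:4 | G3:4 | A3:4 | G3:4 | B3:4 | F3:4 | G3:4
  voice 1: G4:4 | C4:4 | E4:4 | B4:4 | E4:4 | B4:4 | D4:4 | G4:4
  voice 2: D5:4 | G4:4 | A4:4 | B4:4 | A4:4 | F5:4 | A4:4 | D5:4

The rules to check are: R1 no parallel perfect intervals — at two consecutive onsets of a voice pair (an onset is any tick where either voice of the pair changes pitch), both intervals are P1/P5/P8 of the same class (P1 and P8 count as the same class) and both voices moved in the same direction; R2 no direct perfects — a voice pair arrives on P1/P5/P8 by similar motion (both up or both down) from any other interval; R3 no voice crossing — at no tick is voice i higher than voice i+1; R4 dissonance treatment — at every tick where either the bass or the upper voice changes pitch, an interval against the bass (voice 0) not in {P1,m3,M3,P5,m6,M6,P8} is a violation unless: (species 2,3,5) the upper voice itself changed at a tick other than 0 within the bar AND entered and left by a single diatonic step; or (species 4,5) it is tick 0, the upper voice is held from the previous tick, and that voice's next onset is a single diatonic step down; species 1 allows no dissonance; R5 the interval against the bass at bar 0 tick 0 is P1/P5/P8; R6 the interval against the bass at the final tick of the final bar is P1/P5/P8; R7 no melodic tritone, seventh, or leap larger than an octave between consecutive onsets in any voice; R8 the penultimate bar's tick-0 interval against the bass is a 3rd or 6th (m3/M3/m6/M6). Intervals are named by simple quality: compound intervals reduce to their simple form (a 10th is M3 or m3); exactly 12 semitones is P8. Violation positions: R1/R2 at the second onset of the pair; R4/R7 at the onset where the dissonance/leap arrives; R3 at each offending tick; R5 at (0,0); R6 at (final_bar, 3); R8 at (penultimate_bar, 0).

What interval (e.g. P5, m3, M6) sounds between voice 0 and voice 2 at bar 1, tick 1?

m3

voice 0=E3 voice 2=G4 -> m3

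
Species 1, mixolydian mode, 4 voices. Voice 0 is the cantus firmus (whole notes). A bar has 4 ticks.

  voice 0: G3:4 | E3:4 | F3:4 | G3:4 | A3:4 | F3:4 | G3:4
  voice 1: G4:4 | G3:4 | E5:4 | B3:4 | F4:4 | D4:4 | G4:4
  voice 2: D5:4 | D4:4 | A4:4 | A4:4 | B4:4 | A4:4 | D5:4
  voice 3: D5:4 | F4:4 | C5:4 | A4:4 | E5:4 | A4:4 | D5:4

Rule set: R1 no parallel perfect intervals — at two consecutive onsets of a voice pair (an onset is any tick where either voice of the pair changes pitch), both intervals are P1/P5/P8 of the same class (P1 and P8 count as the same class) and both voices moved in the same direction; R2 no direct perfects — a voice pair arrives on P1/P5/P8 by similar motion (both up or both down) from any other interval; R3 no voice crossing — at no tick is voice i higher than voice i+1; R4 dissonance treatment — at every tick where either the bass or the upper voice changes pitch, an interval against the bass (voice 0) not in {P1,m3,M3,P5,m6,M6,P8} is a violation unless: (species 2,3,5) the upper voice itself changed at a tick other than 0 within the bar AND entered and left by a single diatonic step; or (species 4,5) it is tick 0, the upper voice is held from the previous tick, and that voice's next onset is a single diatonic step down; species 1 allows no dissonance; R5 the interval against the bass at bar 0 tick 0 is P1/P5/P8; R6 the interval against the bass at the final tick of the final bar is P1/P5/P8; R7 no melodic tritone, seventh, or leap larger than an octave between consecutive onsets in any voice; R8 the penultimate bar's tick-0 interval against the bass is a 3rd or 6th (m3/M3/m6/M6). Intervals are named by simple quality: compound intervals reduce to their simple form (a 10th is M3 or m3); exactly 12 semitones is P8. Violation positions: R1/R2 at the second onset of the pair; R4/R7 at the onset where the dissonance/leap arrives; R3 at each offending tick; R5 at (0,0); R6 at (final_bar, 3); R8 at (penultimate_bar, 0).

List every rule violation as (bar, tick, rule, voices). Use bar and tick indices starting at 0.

bar 0: v0=G3 v1=G4 v2=D5 v3=D5 downbeat P5
bar 1: v0=E3 v1=G3 v2=D4 v3=F4 downbeat m2
bar 2: v0=F3 v1=E5 v2=A4 v3=C5 downbeat P5
bar 3: v0=G3 v1=B3 v2=A4 v3=A4 downbeat M2
bar 4: v0=A3 v1=F4 v2=B4 v3=E5 downbeat P5
bar 5: v0=F3 v1=D4 v2=A4 v3=A4 downbeat M3
bar 6: v0=G3 v1=G4 v2=D5 v3=D5 downbeat P5
  -> R1 @ bar 1 tick 0 v(1, 2): G4/D5 P5 -> G3/D4 P5 similar
  -> R4 @ bar 1 tick 0 v(0, 2): E3/D4 m7 untreated
  -> R4 @ bar 1 tick 0 v(0, 3): E3/F4 m2 untreated
  -> R1 @ bar 2 tick 0 v(1, 2): G3/D4 P5 -> E5/A4 P5 similar
  -> R2 @ bar 2 tick 0 v(0, 3): E3/F4 m2 -> F3/C5 P5 similar
  -> R3 @ bar 2 tick 0 v(1, 2): E5 above A4
  -> R4 @ bar 2 tick 0 v(0, 1): F3/E5 M7 untreated
  -> R7 @ bar 2 tick 0 v(1,): G3->E5 leap 21st
  -> R3 @ bar 2 tick 1 v(1, 2): E5 above A4
  -> R3 @ bar 2 tick 2 v(1, 2): E5 above A4
  -> R3 @ bar 2 tick 3 v(1, 2): E5 above A4
  -> R4 @ bar 3 tick 0 v(0, 2): G3/A4 M2 untreated
  -> R4 @ bar 3 tick 0 v(0, 3): G3/A4 M2 untreated
  -> R7 @ bar 3 tick 0 v(1,): E5->B3 leap 17st
  -> R2 @ bar 4 tick 0 v(0, 3): G3/A4 M2 -> A3/E5 P5 similar
  -> R4 @ bar 4 tick 0 v(0, 2): A3/B4 M2 untreated
  -> R7 @ bar 4 tick 0 v(1,): B3->F4 leap 6st
  -> R2 @ bar 5 tick 0 v(1, 2): F4/B4 TT -> D4/A4 P5 similar
  -> R2 @ bar 5 tick 0 v(1, 3): F4/E5 M7 -> D4/A4 P5 similar
  -> R2 @ bar 5 tick 0 v(2, 3): B4/E5 P4 -> A4/A4 P1 similar
  -> R1 @ bar 6 tick 0 v(1, 2): D4/A4 P5 -> G4/D5 P5 similar
  -> R1 @ bar 6 tick 0 v(1, 3): D4/A4 P5 -> G4/D5 P5 similar
  -> R1 @ bar 6 tick 0 v(2, 3): A4/A4 P1 -> D5/D5 P1 similar
  -> R2 @ bar 6 tick 0 v(0, 1): F3/D4 M6 -> G3/G4 P8 similar
  -> R2 @ bar 6 tick 0 v(0, 2): F3/A4 M3 -> G3/D5 P5 similar
  -> R2 @ bar 6 tick 0 v(0, 3): F3/A4 M3 -> G3/D5 P5 similar

(1, 0, R1, (1, 2))
(1, 0, R4, (0, 2))
(1, 0, R4, (0, 3))
(2, 0, R1, (1, 2))
(2, 0, R2, (0, 3))
(2, 0, R3, (1, 2))
(2, 0, R4, (0, 1))
(2, 0, R7, (1,))
(2, 1, R3, (1, 2))
(2, 2, R3, (1, 2))
(2, 3, R3, (1, 2))
(3, 0, R4, (0, 2))
(3, 0, R4, (0, 3))
(3, 0, R7, (1,))
(4, 0, R2, (0, 3))
(4, 0, R4, (0, 2))
(4, 0, R7, (1,))
(5, 0, R2, (1, 2))
(5, 0, R2, (1, 3))
(5, 0, R2, (2, 3))
(6, 0, R1, (1, 2))
(6, 0, R1, (1, 3))
(6, 0, R1, (2, 3))
(6, 0, R2, (0, 1))
(6, 0, R2, (0, 2))
(6, 0, R2, (0, 3))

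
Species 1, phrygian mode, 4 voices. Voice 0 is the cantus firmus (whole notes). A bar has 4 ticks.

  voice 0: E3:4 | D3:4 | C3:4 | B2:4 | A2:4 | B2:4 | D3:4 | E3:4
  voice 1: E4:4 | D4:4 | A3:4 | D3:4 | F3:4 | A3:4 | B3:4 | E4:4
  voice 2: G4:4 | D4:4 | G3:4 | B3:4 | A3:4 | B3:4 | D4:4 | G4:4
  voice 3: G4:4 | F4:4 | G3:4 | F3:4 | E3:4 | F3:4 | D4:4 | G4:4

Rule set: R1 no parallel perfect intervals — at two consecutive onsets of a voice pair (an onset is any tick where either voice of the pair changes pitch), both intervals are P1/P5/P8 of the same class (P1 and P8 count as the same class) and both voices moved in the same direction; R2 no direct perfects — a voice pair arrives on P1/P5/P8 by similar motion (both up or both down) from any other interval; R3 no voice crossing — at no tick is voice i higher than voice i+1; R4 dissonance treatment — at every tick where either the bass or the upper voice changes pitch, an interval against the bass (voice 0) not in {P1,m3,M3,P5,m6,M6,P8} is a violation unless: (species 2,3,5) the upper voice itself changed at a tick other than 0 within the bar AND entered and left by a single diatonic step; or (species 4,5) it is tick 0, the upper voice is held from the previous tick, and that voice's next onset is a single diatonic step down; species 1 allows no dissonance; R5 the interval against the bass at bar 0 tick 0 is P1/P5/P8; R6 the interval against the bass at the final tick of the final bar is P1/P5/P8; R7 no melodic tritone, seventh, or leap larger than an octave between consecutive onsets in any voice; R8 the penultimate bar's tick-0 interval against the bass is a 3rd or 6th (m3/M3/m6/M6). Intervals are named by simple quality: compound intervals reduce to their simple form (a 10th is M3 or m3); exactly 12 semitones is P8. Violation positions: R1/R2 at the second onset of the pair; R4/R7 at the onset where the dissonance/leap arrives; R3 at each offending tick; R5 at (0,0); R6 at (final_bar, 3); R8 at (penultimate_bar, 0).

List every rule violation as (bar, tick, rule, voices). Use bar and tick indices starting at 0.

bar 0: v0=E3 v1=E4 v2=G4 v3=G4 downbeat m3
bar 1: v0=D3 v1=D4 v2=D4 v3=F4 downbeat m3
bar 2: v0=C3 v1=A3 v2=G3 v3=G3 downbeat P5
bar 3: v0=B2 v1=D3 v2=B3 v3=F3 downbeat TT
bar 4: v0=A2 v1=F3 v2=A3 v3=E3 downbeat P5
bar 5: v0=B2 v1=A3 v2=B3 v3=F3 downbeat TT
bar 6: v0=D3 v1=B3 v2=D4 v3=D4 downbeat P8
bar 7: v0=E3 v1=E4 v2=G4 v3=G4 downbeat m3
  -> R5 @ bar 0 tick 0 v(0, 2): opens on m3
  -> R5 @ bar 0 tick 0 v(0, 3): opens on m3
  -> R1 @ bar 1 tick 0 v(0, 1): E3/E4 P8 -> D3/D4 P8 similar
  -> R2 @ bar 1 tick 0 v(0, 2): E3/G4 m3 -> D3/D4 P8 similar
  -> R2 @ bar 1 tick 0 v(1, 2): E4/G4 m3 -> D4/D4 P1 similar
  -> R2 @ bar 2 tick 0 v(0, 2): D3/D4 P8 -> C3/G3 P5 similar
  -> R2 @ bar 2 tick 0 v(0, 3): D3/F4 m3 -> C3/G3 P5 similar
  -> R2 @ bar 2 tick 0 v(2, 3): D4/F4 m3 -> G3/G3 P1 similar
  -> R3 @ bar 2 tick 0 v(1, 2): A3 above G3
  -> R7 @ bar 2 tick 0 v(3,): F4->G3 leap 10st
  -> R3 @ bar 2 tick 1 v(1, 2): A3 above G3
  -> R3 @ bar 2 tick 2 v(1, 2): A3 above G3
  -> R3 @ bar 2 tick 3 v(1, 2): A3 above G3
  -> R3 @ bar 3 tick 0 v(2, 3): B3 above F3
  -> R4 @ bar 3 tick 0 v(0, 3): B2/F3 TT untreated
  -> R3 @ bar 3 tick 1 v(2, 3): B3 above F3
  -> R3 @ bar 3 tick 2 v(2, 3): B3 above F3
  -> R3 @ bar 3 tick 3 v(2, 3): B3 above F3
  -> R1 @ bar 4 tick 0 v(0, 2): B2/B3 P8 -> A2/A3 P8 similar
  -> R2 @ bar 4 tick 0 v(0, 3): B2/F3 TT -> A2/E3 P5 similar
  -> R3 @ bar 4 tick 0 v(2, 3): A3 above E3
  -> R3 @ bar 4 tick 1 v(2, 3): A3 above E3
  -> R3 @ bar 4 tick 2 v(2, 3): A3 above E3
  -> R3 @ bar 4 tick 3 v(2, 3): A3 above E3
  -> R1 @ bar 5 tick 0 v(0, 2): A2/A3 P8 -> B2/B3 P8 similar
  -> R3 @ bar 5 tick 0 v(2, 3): B3 above F3
  -> R4 @ bar 5 tick 0 v(0, 1): B2/A3 m7 untreated
  -> R4 @ bar 5 tick 0 v(0, 3): B2/F3 TT untreated
  -> R3 @ bar 5 tick 1 v(2, 3): B3 above F3
  -> R3 @ bar 5 tick 2 v(2, 3): B3 above F3
  -> R3 @ bar 5 tick 3 v(2, 3): B3 above F3
  -> R1 @ bar 6 tick 0 v(0, 2): B2/B3 P8 -> D3/D4 P8 similar
  -> R2 @ bar 6 tick 0 v(0, 3): B2/F3 TT -> D3/D4 P8 similar
  -> R2 @ bar 6 tick 0 v(2, 3): B3/F3 TT -> D4/D4 P1 similar
  -> R8 @ bar 6 tick 0 v(0, 2): penult P8 not 3rd/6th
  -> R8 @ bar 6 tick 0 v(0, 3): penult P8 not 3rd/6th
  -> R1 @ bar 7 tick 0 v(2, 3): D4/D4 P1 -> G4/G4 P1 similar
  -> R2 @ bar 7 tick 0 v(0, 1): D3/B3 M6 -> E3/E4 P8 similar
  -> R6 @ bar 7 tick 3 v(0, 2): closes on m3
  -> R6 @ bar 7 tick 3 v(0, 3): closes on m3

(0, 0, R5, (0, 2))
(0, 0, R5, (0, 3))
(1, 0, R1, (0, 1))
(1, 0, R2, (0, 2))
(1, 0, R2, (1, 2))
(2, 0, R2, (0, 2))
(2, 0, R2, (0, 3))
(2, 0, R2, (2, 3))
(2, 0, R3, (1, 2))
(2, 0, R7, (3,))
(2, 1, R3, (1, 2))
(2, 2, R3, (1, 2))
(2, 3, R3, (1, 2))
(3, 0, R3, (2, 3))
(3, 0, R4, (0, 3))
(3, 1, R3, (2, 3))
(3, 2, R3, (2, 3))
(3, 3, R3, (2, 3))
(4, 0, R1, (0, 2))
(4, 0, R2, (0, 3))
(4, 0, R3, (2, 3))
(4, 1, R3, (2, 3))
(4, 2, R3, (2, 3))
(4, 3, R3, (2, 3))
(5, 0, R1, (0, 2))
(5, 0, R3, (2, 3))
(5, 0, R4, (0, 1))
(5, 0, R4, (0, 3))
(5, 1, R3, (2, 3))
(5, 2, R3, (2, 3))
(5, 3, R3, (2, 3))
(6, 0, R1, (0, 2))
(6, 0, R2, (0, 3))
(6, 0, R2, (2, 3))
(6, 0, R8, (0, 2))
(6, 0, R8, (0, 3))
(7, 0, R1, (2, 3))
(7, 0, R2, (0, 1))
(7, 3, R6, (0, 2))
(7, 3, R6, (0, 3))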